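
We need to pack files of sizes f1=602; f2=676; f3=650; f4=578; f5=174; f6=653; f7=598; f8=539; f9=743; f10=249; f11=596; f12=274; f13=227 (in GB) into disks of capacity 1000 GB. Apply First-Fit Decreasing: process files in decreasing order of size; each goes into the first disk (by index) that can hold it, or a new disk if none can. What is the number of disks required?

9

Sorted descending: 743, 676, 653, 650, 602, 598, 596, 578, 539, 274, 249, 227, 174.
743 GB → disk 1 (remaining 257 GB)
676 GB → disk 2 (remaining 324 GB)
653 GB → disk 3 (remaining 347 GB)
650 GB → disk 4 (remaining 350 GB)
602 GB → disk 5 (remaining 398 GB)
598 GB → disk 6 (remaining 402 GB)
596 GB → disk 7 (remaining 404 GB)
578 GB → disk 8 (remaining 422 GB)
539 GB → disk 9 (remaining 461 GB)
274 GB → disk 2 (remaining 50 GB)
249 GB → disk 1 (remaining 8 GB)
227 GB → disk 3 (remaining 120 GB)
174 GB → disk 4 (remaining 176 GB)
Final disks: [743,249] [676,274] [653,227] [650,174] [602] [598] [596] [578] [539].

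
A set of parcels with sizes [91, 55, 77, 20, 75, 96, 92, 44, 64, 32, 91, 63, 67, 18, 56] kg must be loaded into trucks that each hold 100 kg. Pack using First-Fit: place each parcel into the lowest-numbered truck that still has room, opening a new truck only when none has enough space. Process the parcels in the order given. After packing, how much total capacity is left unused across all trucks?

259

truck 1: place 91 kg, 9 kg left
truck 2: place 55 kg, 45 kg left
truck 3: place 77 kg, 23 kg left
truck 2: place 20 kg, 25 kg left
truck 4: place 75 kg, 25 kg left
truck 5: place 96 kg, 4 kg left
truck 6: place 92 kg, 8 kg left
truck 7: place 44 kg, 56 kg left
truck 8: place 64 kg, 36 kg left
truck 7: place 32 kg, 24 kg left
truck 9: place 91 kg, 9 kg left
truck 10: place 63 kg, 37 kg left
truck 11: place 67 kg, 33 kg left
truck 2: place 18 kg, 7 kg left
truck 12: place 56 kg, 44 kg left
12 trucks × 100 kg = 1200 kg; used 941 kg; unused 259 kg.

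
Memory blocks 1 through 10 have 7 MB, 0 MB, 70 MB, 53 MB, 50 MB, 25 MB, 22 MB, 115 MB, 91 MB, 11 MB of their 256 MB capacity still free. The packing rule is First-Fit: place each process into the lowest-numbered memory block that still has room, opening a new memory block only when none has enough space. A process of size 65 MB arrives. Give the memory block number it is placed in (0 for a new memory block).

Memory blocks with room: memory block 3 (70 MB), memory block 8 (115 MB), memory block 9 (91 MB).
The first with room is memory block 3.

3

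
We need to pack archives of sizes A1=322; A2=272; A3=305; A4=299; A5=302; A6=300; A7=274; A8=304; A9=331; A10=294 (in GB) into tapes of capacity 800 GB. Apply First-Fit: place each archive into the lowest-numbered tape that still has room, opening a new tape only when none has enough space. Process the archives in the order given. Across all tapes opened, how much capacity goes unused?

997

Put A1 (322 GB) in tape 1; 478 GB remain.
Put A2 (272 GB) in tape 1; 206 GB remain.
Put A3 (305 GB) in tape 2; 495 GB remain.
Put A4 (299 GB) in tape 2; 196 GB remain.
Put A5 (302 GB) in tape 3; 498 GB remain.
Put A6 (300 GB) in tape 3; 198 GB remain.
Put A7 (274 GB) in tape 4; 526 GB remain.
Put A8 (304 GB) in tape 4; 222 GB remain.
Put A9 (331 GB) in tape 5; 469 GB remain.
Put A10 (294 GB) in tape 5; 175 GB remain.
5 tapes × 800 GB = 4000 GB; used 3003 GB; unused 997 GB.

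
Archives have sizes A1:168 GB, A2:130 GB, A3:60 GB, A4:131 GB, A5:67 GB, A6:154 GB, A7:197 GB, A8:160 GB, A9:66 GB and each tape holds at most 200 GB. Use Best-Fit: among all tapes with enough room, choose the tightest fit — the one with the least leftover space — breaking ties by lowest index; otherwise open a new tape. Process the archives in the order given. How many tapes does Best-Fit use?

A1 (168 GB) → tape 1 (remaining 32 GB)
A2 (130 GB) → tape 2 (remaining 70 GB)
A3 (60 GB) → tape 2 (remaining 10 GB)
A4 (131 GB) → tape 3 (remaining 69 GB)
A5 (67 GB) → tape 3 (remaining 2 GB)
A6 (154 GB) → tape 4 (remaining 46 GB)
A7 (197 GB) → tape 5 (remaining 3 GB)
A8 (160 GB) → tape 6 (remaining 40 GB)
A9 (66 GB) → tape 7 (remaining 134 GB)
Final tapes: [168] [130,60] [131,67] [154] [197] [160] [66].

7 tapes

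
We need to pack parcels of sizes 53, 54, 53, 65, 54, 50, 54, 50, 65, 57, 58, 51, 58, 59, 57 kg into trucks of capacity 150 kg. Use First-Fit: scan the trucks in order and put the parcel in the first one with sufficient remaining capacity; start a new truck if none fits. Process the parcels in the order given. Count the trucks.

truck 1: place 53 kg, 97 kg left
truck 1: place 54 kg, 43 kg left
truck 2: place 53 kg, 97 kg left
truck 2: place 65 kg, 32 kg left
truck 3: place 54 kg, 96 kg left
truck 3: place 50 kg, 46 kg left
truck 4: place 54 kg, 96 kg left
truck 4: place 50 kg, 46 kg left
truck 5: place 65 kg, 85 kg left
truck 5: place 57 kg, 28 kg left
truck 6: place 58 kg, 92 kg left
truck 6: place 51 kg, 41 kg left
truck 7: place 58 kg, 92 kg left
truck 7: place 59 kg, 33 kg left
truck 8: place 57 kg, 93 kg left
Final trucks: [53,54] [53,65] [54,50] [54,50] [65,57] [58,51] [58,59] [57].

8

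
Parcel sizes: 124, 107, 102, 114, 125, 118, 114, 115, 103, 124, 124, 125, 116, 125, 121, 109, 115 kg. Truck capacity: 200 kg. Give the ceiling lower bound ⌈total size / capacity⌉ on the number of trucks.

10

Total size = 124 + 107 + 102 + 114 + 125 + 118 + 114 + 115 + 103 + 124 + 124 + 125 + 116 + 125 + 121 + 109 + 115 = 1981 kg.
⌈1981 / 200⌉ = 10.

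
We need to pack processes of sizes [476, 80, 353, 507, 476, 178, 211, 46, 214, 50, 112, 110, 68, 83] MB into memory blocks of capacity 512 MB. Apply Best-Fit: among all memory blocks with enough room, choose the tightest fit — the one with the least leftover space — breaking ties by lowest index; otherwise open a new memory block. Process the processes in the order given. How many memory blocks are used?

7 memory blocks

memory block 1: place 476 MB, 36 MB left
memory block 2: place 80 MB, 432 MB left
memory block 2: place 353 MB, 79 MB left
memory block 3: place 507 MB, 5 MB left
memory block 4: place 476 MB, 36 MB left
memory block 5: place 178 MB, 334 MB left
memory block 5: place 211 MB, 123 MB left
memory block 2: place 46 MB, 33 MB left
memory block 6: place 214 MB, 298 MB left
memory block 5: place 50 MB, 73 MB left
memory block 6: place 112 MB, 186 MB left
memory block 6: place 110 MB, 76 MB left
memory block 5: place 68 MB, 5 MB left
memory block 7: place 83 MB, 429 MB left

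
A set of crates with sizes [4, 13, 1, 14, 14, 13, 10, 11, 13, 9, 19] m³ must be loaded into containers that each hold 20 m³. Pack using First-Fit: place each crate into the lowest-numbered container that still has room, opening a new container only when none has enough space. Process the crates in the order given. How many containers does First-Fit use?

container 1: place 4 m³, 16 m³ left
container 1: place 13 m³, 3 m³ left
container 1: place 1 m³, 2 m³ left
container 2: place 14 m³, 6 m³ left
container 3: place 14 m³, 6 m³ left
container 4: place 13 m³, 7 m³ left
container 5: place 10 m³, 10 m³ left
container 6: place 11 m³, 9 m³ left
container 7: place 13 m³, 7 m³ left
container 5: place 9 m³, 1 m³ left
container 8: place 19 m³, 1 m³ left

8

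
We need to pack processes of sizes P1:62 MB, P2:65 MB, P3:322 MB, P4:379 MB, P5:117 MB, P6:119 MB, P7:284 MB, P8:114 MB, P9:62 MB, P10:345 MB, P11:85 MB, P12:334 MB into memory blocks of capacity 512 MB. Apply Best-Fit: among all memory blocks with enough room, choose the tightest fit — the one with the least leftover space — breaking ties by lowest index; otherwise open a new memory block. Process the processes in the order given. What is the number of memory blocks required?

5

memory block 1: place P1 (62 MB), 450 MB left
memory block 1: place P2 (65 MB), 385 MB left
memory block 1: place P3 (322 MB), 63 MB left
memory block 2: place P4 (379 MB), 133 MB left
memory block 2: place P5 (117 MB), 16 MB left
memory block 3: place P6 (119 MB), 393 MB left
memory block 3: place P7 (284 MB), 109 MB left
memory block 4: place P8 (114 MB), 398 MB left
memory block 1: place P9 (62 MB), 1 MB left
memory block 4: place P10 (345 MB), 53 MB left
memory block 3: place P11 (85 MB), 24 MB left
memory block 5: place P12 (334 MB), 178 MB left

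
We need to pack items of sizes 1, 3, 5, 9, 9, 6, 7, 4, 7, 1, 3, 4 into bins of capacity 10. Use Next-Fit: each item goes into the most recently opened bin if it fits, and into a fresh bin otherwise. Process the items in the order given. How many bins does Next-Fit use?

Put 1 in bin 1; 9 remain.
Put 3 in bin 1; 6 remain.
Put 5 in bin 1; 1 remain.
Put 9 in bin 2; 1 remain.
Put 9 in bin 3; 1 remain.
Put 6 in bin 4; 4 remain.
Put 7 in bin 5; 3 remain.
Put 4 in bin 6; 6 remain.
Put 7 in bin 7; 3 remain.
Put 1 in bin 7; 2 remain.
Put 3 in bin 8; 7 remain.
Put 4 in bin 8; 3 remain.
Final bins: [1,3,5] [9] [9] [6] [7] [4] [7,1] [3,4].

8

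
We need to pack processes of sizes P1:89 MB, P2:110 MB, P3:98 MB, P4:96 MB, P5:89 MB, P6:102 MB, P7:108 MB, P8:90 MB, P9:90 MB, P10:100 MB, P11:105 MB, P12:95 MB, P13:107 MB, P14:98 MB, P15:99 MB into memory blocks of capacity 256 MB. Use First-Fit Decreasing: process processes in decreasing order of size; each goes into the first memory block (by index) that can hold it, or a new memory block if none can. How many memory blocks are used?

8

Sorted descending: 110, 108, 107, 105, 102, 100, 99, 98, 98, 96, 95, 90, 90, 89, 89.
110 MB → memory block 1 (remaining 146 MB)
108 MB → memory block 1 (remaining 38 MB)
107 MB → memory block 2 (remaining 149 MB)
105 MB → memory block 2 (remaining 44 MB)
102 MB → memory block 3 (remaining 154 MB)
100 MB → memory block 3 (remaining 54 MB)
99 MB → memory block 4 (remaining 157 MB)
98 MB → memory block 4 (remaining 59 MB)
98 MB → memory block 5 (remaining 158 MB)
96 MB → memory block 5 (remaining 62 MB)
95 MB → memory block 6 (remaining 161 MB)
90 MB → memory block 6 (remaining 71 MB)
90 MB → memory block 7 (remaining 166 MB)
89 MB → memory block 7 (remaining 77 MB)
89 MB → memory block 8 (remaining 167 MB)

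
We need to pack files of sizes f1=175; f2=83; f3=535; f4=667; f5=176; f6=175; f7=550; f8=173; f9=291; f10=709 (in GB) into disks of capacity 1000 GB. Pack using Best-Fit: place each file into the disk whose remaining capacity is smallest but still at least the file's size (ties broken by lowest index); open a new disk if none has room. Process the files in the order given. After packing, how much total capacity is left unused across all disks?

466

f1 (175 GB) → disk 1 (remaining 825 GB)
f2 (83 GB) → disk 1 (remaining 742 GB)
f3 (535 GB) → disk 1 (remaining 207 GB)
f4 (667 GB) → disk 2 (remaining 333 GB)
f5 (176 GB) → disk 1 (remaining 31 GB)
f6 (175 GB) → disk 2 (remaining 158 GB)
f7 (550 GB) → disk 3 (remaining 450 GB)
f8 (173 GB) → disk 3 (remaining 277 GB)
f9 (291 GB) → disk 4 (remaining 709 GB)
f10 (709 GB) → disk 4 (remaining 0 GB)
4 disks × 1000 GB = 4000 GB; used 3534 GB; unused 466 GB.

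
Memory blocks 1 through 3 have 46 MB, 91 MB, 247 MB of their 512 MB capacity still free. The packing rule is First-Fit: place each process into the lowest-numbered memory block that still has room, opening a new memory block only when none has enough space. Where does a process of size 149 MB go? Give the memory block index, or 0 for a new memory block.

Memory blocks with room: memory block 3 (247 MB).
The first with room is memory block 3.

3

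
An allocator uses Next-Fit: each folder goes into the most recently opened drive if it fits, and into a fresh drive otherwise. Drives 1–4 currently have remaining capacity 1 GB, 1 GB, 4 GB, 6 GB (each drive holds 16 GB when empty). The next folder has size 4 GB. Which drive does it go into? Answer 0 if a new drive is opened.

4

Next-Fit only looks at drive 4, which has 6 GB free.
4 GB fits there.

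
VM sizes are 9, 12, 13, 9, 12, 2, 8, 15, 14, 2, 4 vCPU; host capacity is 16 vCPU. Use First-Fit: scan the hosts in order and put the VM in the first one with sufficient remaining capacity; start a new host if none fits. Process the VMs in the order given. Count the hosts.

8 hosts

9 vCPU → host 1 (remaining 7 vCPU)
12 vCPU → host 2 (remaining 4 vCPU)
13 vCPU → host 3 (remaining 3 vCPU)
9 vCPU → host 4 (remaining 7 vCPU)
12 vCPU → host 5 (remaining 4 vCPU)
2 vCPU → host 1 (remaining 5 vCPU)
8 vCPU → host 6 (remaining 8 vCPU)
15 vCPU → host 7 (remaining 1 vCPU)
14 vCPU → host 8 (remaining 2 vCPU)
2 vCPU → host 1 (remaining 3 vCPU)
4 vCPU → host 2 (remaining 0 vCPU)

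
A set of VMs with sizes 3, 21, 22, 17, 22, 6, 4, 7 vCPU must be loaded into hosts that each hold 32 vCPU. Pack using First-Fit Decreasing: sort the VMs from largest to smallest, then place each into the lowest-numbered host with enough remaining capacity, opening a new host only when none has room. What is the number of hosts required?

4

Sorted descending: 22, 22, 21, 17, 7, 6, 4, 3.
22 vCPU → host 1 (remaining 10 vCPU)
22 vCPU → host 2 (remaining 10 vCPU)
21 vCPU → host 3 (remaining 11 vCPU)
17 vCPU → host 4 (remaining 15 vCPU)
7 vCPU → host 1 (remaining 3 vCPU)
6 vCPU → host 2 (remaining 4 vCPU)
4 vCPU → host 2 (remaining 0 vCPU)
3 vCPU → host 1 (remaining 0 vCPU)
Final hosts: [22,7,3] [22,6,4] [21] [17].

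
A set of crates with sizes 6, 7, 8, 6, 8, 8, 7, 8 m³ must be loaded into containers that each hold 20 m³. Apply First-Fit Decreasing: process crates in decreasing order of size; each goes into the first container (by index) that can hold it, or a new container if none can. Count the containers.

4

Sorted descending: 8, 8, 8, 8, 7, 7, 6, 6.
8 m³ → container 1 (remaining 12 m³)
8 m³ → container 1 (remaining 4 m³)
8 m³ → container 2 (remaining 12 m³)
8 m³ → container 2 (remaining 4 m³)
7 m³ → container 3 (remaining 13 m³)
7 m³ → container 3 (remaining 6 m³)
6 m³ → container 3 (remaining 0 m³)
6 m³ → container 4 (remaining 14 m³)
Final containers: [8,8] [8,8] [7,7,6] [6].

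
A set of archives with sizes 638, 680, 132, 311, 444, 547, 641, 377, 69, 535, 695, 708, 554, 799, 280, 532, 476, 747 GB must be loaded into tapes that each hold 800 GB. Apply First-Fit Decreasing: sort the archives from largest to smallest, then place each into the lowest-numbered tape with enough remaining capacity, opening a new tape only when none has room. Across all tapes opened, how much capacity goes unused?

2035

Sorted descending: 799, 747, 708, 695, 680, 641, 638, 554, 547, 535, 532, 476, 444, 377, 311, 280, 132, 69.
Put 799 GB in tape 1; 1 GB remain.
Put 747 GB in tape 2; 53 GB remain.
Put 708 GB in tape 3; 92 GB remain.
Put 695 GB in tape 4; 105 GB remain.
Put 680 GB in tape 5; 120 GB remain.
Put 641 GB in tape 6; 159 GB remain.
Put 638 GB in tape 7; 162 GB remain.
Put 554 GB in tape 8; 246 GB remain.
Put 547 GB in tape 9; 253 GB remain.
Put 535 GB in tape 10; 265 GB remain.
Put 532 GB in tape 11; 268 GB remain.
Put 476 GB in tape 12; 324 GB remain.
Put 444 GB in tape 13; 356 GB remain.
Put 377 GB in tape 14; 423 GB remain.
Put 311 GB in tape 12; 13 GB remain.
Put 280 GB in tape 13; 76 GB remain.
Put 132 GB in tape 6; 27 GB remain.
Put 69 GB in tape 3; 23 GB remain.
14 tapes × 800 GB = 11200 GB; used 9165 GB; unused 2035 GB.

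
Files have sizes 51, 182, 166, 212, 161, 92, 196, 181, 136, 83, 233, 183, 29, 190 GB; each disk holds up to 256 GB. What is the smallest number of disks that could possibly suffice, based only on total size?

9 disks

Total size = 51 + 182 + 166 + 212 + 161 + 92 + 196 + 181 + 136 + 83 + 233 + 183 + 29 + 190 = 2095 GB.
⌈2095 / 256⌉ = 9.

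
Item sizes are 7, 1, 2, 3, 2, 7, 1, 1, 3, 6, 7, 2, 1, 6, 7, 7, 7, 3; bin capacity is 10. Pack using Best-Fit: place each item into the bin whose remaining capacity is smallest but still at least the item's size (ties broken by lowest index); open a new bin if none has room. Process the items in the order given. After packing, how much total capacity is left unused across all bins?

17

bin 1: place 7, 3 left
bin 1: place 1, 2 left
bin 1: place 2, 0 left
bin 2: place 3, 7 left
bin 2: place 2, 5 left
bin 3: place 7, 3 left
bin 3: place 1, 2 left
bin 3: place 1, 1 left
bin 2: place 3, 2 left
bin 4: place 6, 4 left
bin 5: place 7, 3 left
bin 2: place 2, 0 left
bin 3: place 1, 0 left
bin 6: place 6, 4 left
bin 7: place 7, 3 left
bin 8: place 7, 3 left
bin 9: place 7, 3 left
bin 5: place 3, 0 left
9 bins × 10 = 90; used 73; unused 17.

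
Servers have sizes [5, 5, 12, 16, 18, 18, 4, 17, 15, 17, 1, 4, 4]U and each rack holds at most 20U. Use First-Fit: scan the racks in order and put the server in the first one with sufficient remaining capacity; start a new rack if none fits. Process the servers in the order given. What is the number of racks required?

5U → rack 1 (remaining 15U)
5U → rack 1 (remaining 10U)
12U → rack 2 (remaining 8U)
16U → rack 3 (remaining 4U)
18U → rack 4 (remaining 2U)
18U → rack 5 (remaining 2U)
4U → rack 1 (remaining 6U)
17U → rack 6 (remaining 3U)
15U → rack 7 (remaining 5U)
17U → rack 8 (remaining 3U)
1U → rack 1 (remaining 5U)
4U → rack 1 (remaining 1U)
4U → rack 2 (remaining 4U)
Final racks: [5,5,4,1,4] [12,4] [16] [18] [18] [17] [15] [17].

8 racks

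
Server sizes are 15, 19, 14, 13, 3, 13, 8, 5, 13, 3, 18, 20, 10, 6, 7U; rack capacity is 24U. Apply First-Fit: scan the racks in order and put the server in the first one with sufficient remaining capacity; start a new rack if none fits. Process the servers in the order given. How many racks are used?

8

rack 1: place 15U, 9U left
rack 2: place 19U, 5U left
rack 3: place 14U, 10U left
rack 4: place 13U, 11U left
rack 1: place 3U, 6U left
rack 5: place 13U, 11U left
rack 3: place 8U, 2U left
rack 1: place 5U, 1U left
rack 6: place 13U, 11U left
rack 2: place 3U, 2U left
rack 7: place 18U, 6U left
rack 8: place 20U, 4U left
rack 4: place 10U, 1U left
rack 5: place 6U, 5U left
rack 6: place 7U, 4U left
Final racks: [15,3,5] [19,3] [14,8] [13,10] [13,6] [13,7] [18] [20].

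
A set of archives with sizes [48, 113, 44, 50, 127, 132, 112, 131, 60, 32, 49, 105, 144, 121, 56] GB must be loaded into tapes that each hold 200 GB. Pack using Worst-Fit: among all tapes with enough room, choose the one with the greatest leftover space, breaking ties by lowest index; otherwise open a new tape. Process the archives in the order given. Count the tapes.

9

tape 1: place 48 GB, 152 GB left
tape 1: place 113 GB, 39 GB left
tape 2: place 44 GB, 156 GB left
tape 2: place 50 GB, 106 GB left
tape 3: place 127 GB, 73 GB left
tape 4: place 132 GB, 68 GB left
tape 5: place 112 GB, 88 GB left
tape 6: place 131 GB, 69 GB left
tape 2: place 60 GB, 46 GB left
tape 5: place 32 GB, 56 GB left
tape 3: place 49 GB, 24 GB left
tape 7: place 105 GB, 95 GB left
tape 8: place 144 GB, 56 GB left
tape 9: place 121 GB, 79 GB left
tape 7: place 56 GB, 39 GB left
Final tapes: [48,113] [44,50,60] [127,49] [132] [112,32] [131] [105,56] [144] [121].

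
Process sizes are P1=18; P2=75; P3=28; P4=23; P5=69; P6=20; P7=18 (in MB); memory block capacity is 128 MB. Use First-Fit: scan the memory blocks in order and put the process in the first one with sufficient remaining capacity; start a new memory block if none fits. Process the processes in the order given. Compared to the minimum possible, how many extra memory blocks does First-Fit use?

First-Fit: [18,75,28] [23,69,20] [18] → 3 memory blocks.
Total size 251 MB; any packing needs at least ⌈251/128⌉ = 2 memory blocks.
An optimal packing achieves that bound: [75,28,23] [69,20,18,18] → 2 memory blocks.
Excess: 3 − 2 = 1.

1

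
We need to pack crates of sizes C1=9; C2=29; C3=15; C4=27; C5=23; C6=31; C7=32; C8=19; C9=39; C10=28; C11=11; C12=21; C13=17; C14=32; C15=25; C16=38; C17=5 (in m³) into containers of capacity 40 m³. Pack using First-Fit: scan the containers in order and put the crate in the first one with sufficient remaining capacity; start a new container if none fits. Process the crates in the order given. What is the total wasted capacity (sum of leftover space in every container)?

container 1: place C1 (9 m³), 31 m³ left
container 1: place C2 (29 m³), 2 m³ left
container 2: place C3 (15 m³), 25 m³ left
container 3: place C4 (27 m³), 13 m³ left
container 2: place C5 (23 m³), 2 m³ left
container 4: place C6 (31 m³), 9 m³ left
container 5: place C7 (32 m³), 8 m³ left
container 6: place C8 (19 m³), 21 m³ left
container 7: place C9 (39 m³), 1 m³ left
container 8: place C10 (28 m³), 12 m³ left
container 3: place C11 (11 m³), 2 m³ left
container 6: place C12 (21 m³), 0 m³ left
container 9: place C13 (17 m³), 23 m³ left
container 10: place C14 (32 m³), 8 m³ left
container 11: place C15 (25 m³), 15 m³ left
container 12: place C16 (38 m³), 2 m³ left
container 4: place C17 (5 m³), 4 m³ left
12 containers × 40 m³ = 480 m³; used 401 m³; unused 79 m³.

79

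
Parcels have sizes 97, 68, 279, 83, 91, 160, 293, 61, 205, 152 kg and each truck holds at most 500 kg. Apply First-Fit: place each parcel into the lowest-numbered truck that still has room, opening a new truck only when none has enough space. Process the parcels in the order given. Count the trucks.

97 kg → truck 1 (remaining 403 kg)
68 kg → truck 1 (remaining 335 kg)
279 kg → truck 1 (remaining 56 kg)
83 kg → truck 2 (remaining 417 kg)
91 kg → truck 2 (remaining 326 kg)
160 kg → truck 2 (remaining 166 kg)
293 kg → truck 3 (remaining 207 kg)
61 kg → truck 2 (remaining 105 kg)
205 kg → truck 3 (remaining 2 kg)
152 kg → truck 4 (remaining 348 kg)
Final trucks: [97,68,279] [83,91,160,61] [293,205] [152].

4 trucks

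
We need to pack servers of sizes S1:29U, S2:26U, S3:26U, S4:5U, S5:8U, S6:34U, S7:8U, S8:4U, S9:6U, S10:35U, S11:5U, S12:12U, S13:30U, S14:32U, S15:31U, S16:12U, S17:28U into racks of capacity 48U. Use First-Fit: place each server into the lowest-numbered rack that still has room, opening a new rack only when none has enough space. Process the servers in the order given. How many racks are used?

rack 1: place S1 (29U), 19U left
rack 2: place S2 (26U), 22U left
rack 3: place S3 (26U), 22U left
rack 1: place S4 (5U), 14U left
rack 1: place S5 (8U), 6U left
rack 4: place S6 (34U), 14U left
rack 2: place S7 (8U), 14U left
rack 1: place S8 (4U), 2U left
rack 2: place S9 (6U), 8U left
rack 5: place S10 (35U), 13U left
rack 2: place S11 (5U), 3U left
rack 3: place S12 (12U), 10U left
rack 6: place S13 (30U), 18U left
rack 7: place S14 (32U), 16U left
rack 8: place S15 (31U), 17U left
rack 4: place S16 (12U), 2U left
rack 9: place S17 (28U), 20U left
Final racks: [29,5,8,4] [26,8,6,5] [26,12] [34,12] [35] [30] [32] [31] [28].

9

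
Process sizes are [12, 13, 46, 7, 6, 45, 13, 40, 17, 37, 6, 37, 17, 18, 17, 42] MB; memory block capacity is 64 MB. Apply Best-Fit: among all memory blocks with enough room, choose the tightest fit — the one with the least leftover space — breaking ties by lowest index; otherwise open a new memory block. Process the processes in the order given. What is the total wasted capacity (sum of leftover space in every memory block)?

memory block 1: place 12 MB, 52 MB left
memory block 1: place 13 MB, 39 MB left
memory block 2: place 46 MB, 18 MB left
memory block 2: place 7 MB, 11 MB left
memory block 2: place 6 MB, 5 MB left
memory block 3: place 45 MB, 19 MB left
memory block 3: place 13 MB, 6 MB left
memory block 4: place 40 MB, 24 MB left
memory block 4: place 17 MB, 7 MB left
memory block 1: place 37 MB, 2 MB left
memory block 3: place 6 MB, 0 MB left
memory block 5: place 37 MB, 27 MB left
memory block 5: place 17 MB, 10 MB left
memory block 6: place 18 MB, 46 MB left
memory block 6: place 17 MB, 29 MB left
memory block 7: place 42 MB, 22 MB left
7 memory blocks × 64 MB = 448 MB; used 373 MB; unused 75 MB.

75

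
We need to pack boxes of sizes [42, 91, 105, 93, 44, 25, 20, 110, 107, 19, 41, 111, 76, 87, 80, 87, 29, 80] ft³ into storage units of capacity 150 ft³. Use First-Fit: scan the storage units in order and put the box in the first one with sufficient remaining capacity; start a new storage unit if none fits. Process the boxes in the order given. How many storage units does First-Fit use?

42 ft³ → storage unit 1 (remaining 108 ft³)
91 ft³ → storage unit 1 (remaining 17 ft³)
105 ft³ → storage unit 2 (remaining 45 ft³)
93 ft³ → storage unit 3 (remaining 57 ft³)
44 ft³ → storage unit 2 (remaining 1 ft³)
25 ft³ → storage unit 3 (remaining 32 ft³)
20 ft³ → storage unit 3 (remaining 12 ft³)
110 ft³ → storage unit 4 (remaining 40 ft³)
107 ft³ → storage unit 5 (remaining 43 ft³)
19 ft³ → storage unit 4 (remaining 21 ft³)
41 ft³ → storage unit 5 (remaining 2 ft³)
111 ft³ → storage unit 6 (remaining 39 ft³)
76 ft³ → storage unit 7 (remaining 74 ft³)
87 ft³ → storage unit 8 (remaining 63 ft³)
80 ft³ → storage unit 9 (remaining 70 ft³)
87 ft³ → storage unit 10 (remaining 63 ft³)
29 ft³ → storage unit 6 (remaining 10 ft³)
80 ft³ → storage unit 11 (remaining 70 ft³)

11 storage units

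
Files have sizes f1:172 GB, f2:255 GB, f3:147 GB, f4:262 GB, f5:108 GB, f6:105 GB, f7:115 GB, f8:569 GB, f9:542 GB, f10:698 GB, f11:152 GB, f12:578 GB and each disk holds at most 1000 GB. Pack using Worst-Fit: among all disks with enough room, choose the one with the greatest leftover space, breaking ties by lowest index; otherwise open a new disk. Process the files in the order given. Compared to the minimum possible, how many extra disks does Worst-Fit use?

Worst-Fit: [172,255,147,262,108] [105,115,569] [542,152] [698] [578] → 5 disks.
Total size 3703 GB; any packing needs at least ⌈3703/1000⌉ = 4 disks.
An optimal packing achieves that bound: [698,262] [578,255,152] [569,172,147,108] [542,115,105] → 4 disks.
Excess: 5 − 4 = 1.

1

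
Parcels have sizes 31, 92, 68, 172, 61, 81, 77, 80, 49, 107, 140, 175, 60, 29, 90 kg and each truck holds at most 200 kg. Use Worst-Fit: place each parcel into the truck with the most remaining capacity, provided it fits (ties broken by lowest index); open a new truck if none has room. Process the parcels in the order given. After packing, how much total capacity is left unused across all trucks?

288

Put 31 kg in truck 1; 169 kg remain.
Put 92 kg in truck 1; 77 kg remain.
Put 68 kg in truck 1; 9 kg remain.
Put 172 kg in truck 2; 28 kg remain.
Put 61 kg in truck 3; 139 kg remain.
Put 81 kg in truck 3; 58 kg remain.
Put 77 kg in truck 4; 123 kg remain.
Put 80 kg in truck 4; 43 kg remain.
Put 49 kg in truck 3; 9 kg remain.
Put 107 kg in truck 5; 93 kg remain.
Put 140 kg in truck 6; 60 kg remain.
Put 175 kg in truck 7; 25 kg remain.
Put 60 kg in truck 5; 33 kg remain.
Put 29 kg in truck 6; 31 kg remain.
Put 90 kg in truck 8; 110 kg remain.
8 trucks × 200 kg = 1600 kg; used 1312 kg; unused 288 kg.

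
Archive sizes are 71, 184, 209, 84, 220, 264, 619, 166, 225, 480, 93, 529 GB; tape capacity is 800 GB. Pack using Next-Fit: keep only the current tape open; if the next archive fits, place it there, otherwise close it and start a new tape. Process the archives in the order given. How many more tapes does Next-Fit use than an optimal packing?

1

Next-Fit: [71,184,209,84,220] [264] [619,166] [225,480,93] [529] → 5 tapes.
Total size 3144 GB; any packing needs at least ⌈3144/800⌉ = 4 tapes.
An optimal packing achieves that bound: [619,166] [529,264] [480,225,93] [220,209,184,84,71] → 4 tapes.
Excess: 5 − 4 = 1.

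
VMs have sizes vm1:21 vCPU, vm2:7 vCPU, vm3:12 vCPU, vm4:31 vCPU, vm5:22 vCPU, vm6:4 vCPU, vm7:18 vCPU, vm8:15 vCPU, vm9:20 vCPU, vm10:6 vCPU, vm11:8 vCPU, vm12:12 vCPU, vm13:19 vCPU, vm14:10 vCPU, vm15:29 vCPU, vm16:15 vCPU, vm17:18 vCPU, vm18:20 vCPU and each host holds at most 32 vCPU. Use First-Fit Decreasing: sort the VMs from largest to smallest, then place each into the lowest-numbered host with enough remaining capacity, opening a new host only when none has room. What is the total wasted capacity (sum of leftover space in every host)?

Sorted descending: 31, 29, 22, 21, 20, 20, 19, 18, 18, 15, 15, 12, 12, 10, 8, 7, 6, 4.
Put 31 vCPU in host 1; 1 vCPU remain.
Put 29 vCPU in host 2; 3 vCPU remain.
Put 22 vCPU in host 3; 10 vCPU remain.
Put 21 vCPU in host 4; 11 vCPU remain.
Put 20 vCPU in host 5; 12 vCPU remain.
Put 20 vCPU in host 6; 12 vCPU remain.
Put 19 vCPU in host 7; 13 vCPU remain.
Put 18 vCPU in host 8; 14 vCPU remain.
Put 18 vCPU in host 9; 14 vCPU remain.
Put 15 vCPU in host 10; 17 vCPU remain.
Put 15 vCPU in host 10; 2 vCPU remain.
Put 12 vCPU in host 5; 0 vCPU remain.
Put 12 vCPU in host 6; 0 vCPU remain.
Put 10 vCPU in host 3; 0 vCPU remain.
Put 8 vCPU in host 4; 3 vCPU remain.
Put 7 vCPU in host 7; 6 vCPU remain.
Put 6 vCPU in host 7; 0 vCPU remain.
Put 4 vCPU in host 8; 10 vCPU remain.
10 hosts × 32 vCPU = 320 vCPU; used 287 vCPU; unused 33 vCPU.

33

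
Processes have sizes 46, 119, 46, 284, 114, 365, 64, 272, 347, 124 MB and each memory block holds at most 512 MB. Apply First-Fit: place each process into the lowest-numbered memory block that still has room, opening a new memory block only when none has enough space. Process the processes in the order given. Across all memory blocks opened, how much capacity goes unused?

267

46 MB → memory block 1 (remaining 466 MB)
119 MB → memory block 1 (remaining 347 MB)
46 MB → memory block 1 (remaining 301 MB)
284 MB → memory block 1 (remaining 17 MB)
114 MB → memory block 2 (remaining 398 MB)
365 MB → memory block 2 (remaining 33 MB)
64 MB → memory block 3 (remaining 448 MB)
272 MB → memory block 3 (remaining 176 MB)
347 MB → memory block 4 (remaining 165 MB)
124 MB → memory block 3 (remaining 52 MB)
4 memory blocks × 512 MB = 2048 MB; used 1781 MB; unused 267 MB.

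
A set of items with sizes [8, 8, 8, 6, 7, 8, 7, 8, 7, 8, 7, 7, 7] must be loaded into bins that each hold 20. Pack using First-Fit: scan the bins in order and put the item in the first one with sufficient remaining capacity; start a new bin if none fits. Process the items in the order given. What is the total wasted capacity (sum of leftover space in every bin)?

44

bin 1: place 8, 12 left
bin 1: place 8, 4 left
bin 2: place 8, 12 left
bin 2: place 6, 6 left
bin 3: place 7, 13 left
bin 3: place 8, 5 left
bin 4: place 7, 13 left
bin 4: place 8, 5 left
bin 5: place 7, 13 left
bin 5: place 8, 5 left
bin 6: place 7, 13 left
bin 6: place 7, 6 left
bin 7: place 7, 13 left
7 bins × 20 = 140; used 96; unused 44.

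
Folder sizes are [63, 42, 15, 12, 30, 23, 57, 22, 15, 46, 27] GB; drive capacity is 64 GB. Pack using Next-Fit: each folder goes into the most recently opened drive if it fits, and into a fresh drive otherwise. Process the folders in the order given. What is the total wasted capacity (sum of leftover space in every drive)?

160

Put 63 GB in drive 1; 1 GB remain.
Put 42 GB in drive 2; 22 GB remain.
Put 15 GB in drive 2; 7 GB remain.
Put 12 GB in drive 3; 52 GB remain.
Put 30 GB in drive 3; 22 GB remain.
Put 23 GB in drive 4; 41 GB remain.
Put 57 GB in drive 5; 7 GB remain.
Put 22 GB in drive 6; 42 GB remain.
Put 15 GB in drive 6; 27 GB remain.
Put 46 GB in drive 7; 18 GB remain.
Put 27 GB in drive 8; 37 GB remain.
8 drives × 64 GB = 512 GB; used 352 GB; unused 160 GB.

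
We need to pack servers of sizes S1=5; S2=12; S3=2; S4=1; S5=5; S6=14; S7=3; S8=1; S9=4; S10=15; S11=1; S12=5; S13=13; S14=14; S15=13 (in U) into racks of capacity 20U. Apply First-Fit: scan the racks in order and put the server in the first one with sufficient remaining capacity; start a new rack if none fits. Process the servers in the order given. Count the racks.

7 racks

Put S1 (5U) in rack 1; 15U remain.
Put S2 (12U) in rack 1; 3U remain.
Put S3 (2U) in rack 1; 1U remain.
Put S4 (1U) in rack 1; 0U remain.
Put S5 (5U) in rack 2; 15U remain.
Put S6 (14U) in rack 2; 1U remain.
Put S7 (3U) in rack 3; 17U remain.
Put S8 (1U) in rack 2; 0U remain.
Put S9 (4U) in rack 3; 13U remain.
Put S10 (15U) in rack 4; 5U remain.
Put S11 (1U) in rack 3; 12U remain.
Put S12 (5U) in rack 3; 7U remain.
Put S13 (13U) in rack 5; 7U remain.
Put S14 (14U) in rack 6; 6U remain.
Put S15 (13U) in rack 7; 7U remain.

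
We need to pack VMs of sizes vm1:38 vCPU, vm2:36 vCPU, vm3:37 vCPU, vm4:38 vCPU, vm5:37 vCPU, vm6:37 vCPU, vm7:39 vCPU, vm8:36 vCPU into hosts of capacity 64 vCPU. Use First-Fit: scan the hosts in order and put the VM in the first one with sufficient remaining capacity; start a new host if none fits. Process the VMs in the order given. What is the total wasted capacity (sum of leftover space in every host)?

214

host 1: place vm1 (38 vCPU), 26 vCPU left
host 2: place vm2 (36 vCPU), 28 vCPU left
host 3: place vm3 (37 vCPU), 27 vCPU left
host 4: place vm4 (38 vCPU), 26 vCPU left
host 5: place vm5 (37 vCPU), 27 vCPU left
host 6: place vm6 (37 vCPU), 27 vCPU left
host 7: place vm7 (39 vCPU), 25 vCPU left
host 8: place vm8 (36 vCPU), 28 vCPU left
8 hosts × 64 vCPU = 512 vCPU; used 298 vCPU; unused 214 vCPU.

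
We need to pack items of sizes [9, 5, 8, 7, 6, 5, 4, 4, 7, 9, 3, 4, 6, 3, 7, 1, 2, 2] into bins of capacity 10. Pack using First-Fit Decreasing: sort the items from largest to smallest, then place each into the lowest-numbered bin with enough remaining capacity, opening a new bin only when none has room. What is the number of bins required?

10

Sorted descending: 9, 9, 8, 7, 7, 7, 6, 6, 5, 5, 4, 4, 4, 3, 3, 2, 2, 1.
9 → bin 1 (remaining 1)
9 → bin 2 (remaining 1)
8 → bin 3 (remaining 2)
7 → bin 4 (remaining 3)
7 → bin 5 (remaining 3)
7 → bin 6 (remaining 3)
6 → bin 7 (remaining 4)
6 → bin 8 (remaining 4)
5 → bin 9 (remaining 5)
5 → bin 9 (remaining 0)
4 → bin 7 (remaining 0)
4 → bin 8 (remaining 0)
4 → bin 10 (remaining 6)
3 → bin 4 (remaining 0)
3 → bin 5 (remaining 0)
2 → bin 3 (remaining 0)
2 → bin 6 (remaining 1)
1 → bin 1 (remaining 0)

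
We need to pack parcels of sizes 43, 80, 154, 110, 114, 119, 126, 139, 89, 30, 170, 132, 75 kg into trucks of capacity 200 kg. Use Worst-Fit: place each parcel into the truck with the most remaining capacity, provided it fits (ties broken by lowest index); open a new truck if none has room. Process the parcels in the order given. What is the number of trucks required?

truck 1: place 43 kg, 157 kg left
truck 1: place 80 kg, 77 kg left
truck 2: place 154 kg, 46 kg left
truck 3: place 110 kg, 90 kg left
truck 4: place 114 kg, 86 kg left
truck 5: place 119 kg, 81 kg left
truck 6: place 126 kg, 74 kg left
truck 7: place 139 kg, 61 kg left
truck 3: place 89 kg, 1 kg left
truck 4: place 30 kg, 56 kg left
truck 8: place 170 kg, 30 kg left
truck 9: place 132 kg, 68 kg left
truck 5: place 75 kg, 6 kg left
Final trucks: [43,80] [154] [110,89] [114,30] [119,75] [126] [139] [170] [132].

9 trucks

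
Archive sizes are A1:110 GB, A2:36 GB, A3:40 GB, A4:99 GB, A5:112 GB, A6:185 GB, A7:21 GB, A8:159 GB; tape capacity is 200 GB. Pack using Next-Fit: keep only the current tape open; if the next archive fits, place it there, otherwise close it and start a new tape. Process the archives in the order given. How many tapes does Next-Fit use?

A1 (110 GB) → tape 1 (remaining 90 GB)
A2 (36 GB) → tape 1 (remaining 54 GB)
A3 (40 GB) → tape 1 (remaining 14 GB)
A4 (99 GB) → tape 2 (remaining 101 GB)
A5 (112 GB) → tape 3 (remaining 88 GB)
A6 (185 GB) → tape 4 (remaining 15 GB)
A7 (21 GB) → tape 5 (remaining 179 GB)
A8 (159 GB) → tape 5 (remaining 20 GB)
Final tapes: [110,36,40] [99] [112] [185] [21,159].

5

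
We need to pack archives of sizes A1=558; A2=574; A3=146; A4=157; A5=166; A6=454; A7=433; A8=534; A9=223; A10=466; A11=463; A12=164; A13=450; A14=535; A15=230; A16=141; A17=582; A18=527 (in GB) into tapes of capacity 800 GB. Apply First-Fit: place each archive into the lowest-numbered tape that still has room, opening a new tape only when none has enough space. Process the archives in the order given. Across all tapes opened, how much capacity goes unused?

1997

tape 1: place A1 (558 GB), 242 GB left
tape 2: place A2 (574 GB), 226 GB left
tape 1: place A3 (146 GB), 96 GB left
tape 2: place A4 (157 GB), 69 GB left
tape 3: place A5 (166 GB), 634 GB left
tape 3: place A6 (454 GB), 180 GB left
tape 4: place A7 (433 GB), 367 GB left
tape 5: place A8 (534 GB), 266 GB left
tape 4: place A9 (223 GB), 144 GB left
tape 6: place A10 (466 GB), 334 GB left
tape 7: place A11 (463 GB), 337 GB left
tape 3: place A12 (164 GB), 16 GB left
tape 8: place A13 (450 GB), 350 GB left
tape 9: place A14 (535 GB), 265 GB left
tape 5: place A15 (230 GB), 36 GB left
tape 4: place A16 (141 GB), 3 GB left
tape 10: place A17 (582 GB), 218 GB left
tape 11: place A18 (527 GB), 273 GB left
11 tapes × 800 GB = 8800 GB; used 6803 GB; unused 1997 GB.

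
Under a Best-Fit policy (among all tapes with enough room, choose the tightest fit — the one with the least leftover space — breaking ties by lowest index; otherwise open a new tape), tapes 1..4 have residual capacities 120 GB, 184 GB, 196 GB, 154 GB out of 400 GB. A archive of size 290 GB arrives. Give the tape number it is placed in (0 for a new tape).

0

No tape has ≥ 290 GB free, so a new tape is opened.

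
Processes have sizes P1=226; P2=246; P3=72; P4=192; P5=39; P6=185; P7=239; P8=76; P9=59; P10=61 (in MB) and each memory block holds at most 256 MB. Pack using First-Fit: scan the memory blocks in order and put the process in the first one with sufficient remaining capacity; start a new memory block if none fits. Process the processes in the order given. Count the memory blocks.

6 memory blocks

Put P1 (226 MB) in memory block 1; 30 MB remain.
Put P2 (246 MB) in memory block 2; 10 MB remain.
Put P3 (72 MB) in memory block 3; 184 MB remain.
Put P4 (192 MB) in memory block 4; 64 MB remain.
Put P5 (39 MB) in memory block 3; 145 MB remain.
Put P6 (185 MB) in memory block 5; 71 MB remain.
Put P7 (239 MB) in memory block 6; 17 MB remain.
Put P8 (76 MB) in memory block 3; 69 MB remain.
Put P9 (59 MB) in memory block 3; 10 MB remain.
Put P10 (61 MB) in memory block 4; 3 MB remain.
Final memory blocks: [226] [246] [72,39,76,59] [192,61] [185] [239].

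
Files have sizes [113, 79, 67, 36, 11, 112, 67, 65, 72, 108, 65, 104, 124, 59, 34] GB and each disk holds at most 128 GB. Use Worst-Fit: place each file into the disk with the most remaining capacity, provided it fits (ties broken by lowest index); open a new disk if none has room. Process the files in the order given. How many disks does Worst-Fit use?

11

113 GB → disk 1 (remaining 15 GB)
79 GB → disk 2 (remaining 49 GB)
67 GB → disk 3 (remaining 61 GB)
36 GB → disk 3 (remaining 25 GB)
11 GB → disk 2 (remaining 38 GB)
112 GB → disk 4 (remaining 16 GB)
67 GB → disk 5 (remaining 61 GB)
65 GB → disk 6 (remaining 63 GB)
72 GB → disk 7 (remaining 56 GB)
108 GB → disk 8 (remaining 20 GB)
65 GB → disk 9 (remaining 63 GB)
104 GB → disk 10 (remaining 24 GB)
124 GB → disk 11 (remaining 4 GB)
59 GB → disk 6 (remaining 4 GB)
34 GB → disk 9 (remaining 29 GB)
Final disks: [113] [79,11] [67,36] [112] [67] [65,59] [72] [108] [65,34] [104] [124].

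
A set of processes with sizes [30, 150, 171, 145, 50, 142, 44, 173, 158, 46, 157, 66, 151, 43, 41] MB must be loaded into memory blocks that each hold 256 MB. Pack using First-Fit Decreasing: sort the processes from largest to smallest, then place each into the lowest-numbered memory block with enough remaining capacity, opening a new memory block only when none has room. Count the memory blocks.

Sorted descending: 173, 171, 158, 157, 151, 150, 145, 142, 66, 50, 46, 44, 43, 41, 30.
Put 173 MB in memory block 1; 83 MB remain.
Put 171 MB in memory block 2; 85 MB remain.
Put 158 MB in memory block 3; 98 MB remain.
Put 157 MB in memory block 4; 99 MB remain.
Put 151 MB in memory block 5; 105 MB remain.
Put 150 MB in memory block 6; 106 MB remain.
Put 145 MB in memory block 7; 111 MB remain.
Put 142 MB in memory block 8; 114 MB remain.
Put 66 MB in memory block 1; 17 MB remain.
Put 50 MB in memory block 2; 35 MB remain.
Put 46 MB in memory block 3; 52 MB remain.
Put 44 MB in memory block 3; 8 MB remain.
Put 43 MB in memory block 4; 56 MB remain.
Put 41 MB in memory block 4; 15 MB remain.
Put 30 MB in memory block 2; 5 MB remain.

8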